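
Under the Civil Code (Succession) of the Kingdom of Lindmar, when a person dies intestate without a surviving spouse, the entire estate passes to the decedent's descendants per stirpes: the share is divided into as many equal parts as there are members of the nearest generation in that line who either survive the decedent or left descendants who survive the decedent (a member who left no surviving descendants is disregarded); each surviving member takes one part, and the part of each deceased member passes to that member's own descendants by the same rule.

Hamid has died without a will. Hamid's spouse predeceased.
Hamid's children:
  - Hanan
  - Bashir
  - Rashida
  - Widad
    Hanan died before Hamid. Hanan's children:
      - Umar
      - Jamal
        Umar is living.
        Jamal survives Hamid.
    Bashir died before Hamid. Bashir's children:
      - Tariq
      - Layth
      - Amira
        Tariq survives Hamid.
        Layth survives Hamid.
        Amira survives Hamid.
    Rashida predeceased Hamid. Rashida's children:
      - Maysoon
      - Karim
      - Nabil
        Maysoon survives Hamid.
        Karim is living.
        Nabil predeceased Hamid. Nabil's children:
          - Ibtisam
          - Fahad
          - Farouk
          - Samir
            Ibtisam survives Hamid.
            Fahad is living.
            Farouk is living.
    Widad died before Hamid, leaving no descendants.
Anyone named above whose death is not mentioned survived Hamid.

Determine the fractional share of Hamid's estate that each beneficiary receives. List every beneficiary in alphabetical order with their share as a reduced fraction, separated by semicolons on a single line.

Amira 1/9; Fahad 1/36; Farouk 1/36; Ibtisam 1/36; Jamal 1/6; Karim 1/9; Layth 1/9; Maysoon 1/9; Samir 1/36; Tariq 1/9; Umar 1/6

There is no surviving spouse, so the entire estate passes to Hamid's descendants per stirpes.
Widad left no surviving issue, so that branch lapses and is disregarded.
The estate is divided into 3 equal shares of 1/3 among Hanan, Bashir, Rashida.
Hanan predeceased; the 1/3 allotted to Hanan's branch passes to Hanan's issue by representation.
The 1/3 is divided into 2 equal shares of 1/6 among Umar, Jamal.
Umar is living and takes 1/6.
Jamal is living and takes 1/6.
Bashir predeceased; the 1/3 allotted to Bashir's branch passes to Bashir's issue by representation.
The 1/3 is divided into 3 equal shares of 1/9 among Tariq, Layth, Amira.
Tariq is living and takes 1/9.
Layth is living and takes 1/9.
Amira is living and takes 1/9.
Rashida predeceased; the 1/3 allotted to Rashida's branch passes to Rashida's issue by representation.
The 1/3 is divided into 3 equal shares of 1/9 among Maysoon, Karim, Nabil.
Maysoon is living and takes 1/9.
Karim is living and takes 1/9.
Nabil predeceased; the 1/9 allotted to Nabil's branch passes to Nabil's issue by representation.
The 1/9 is divided into 4 equal shares of 1/36 among Ibtisam, Fahad, Farouk, Samir.
Ibtisam is living and takes 1/36.
Fahad is living and takes 1/36.
Farouk is living and takes 1/36.
Samir is living and takes 1/36.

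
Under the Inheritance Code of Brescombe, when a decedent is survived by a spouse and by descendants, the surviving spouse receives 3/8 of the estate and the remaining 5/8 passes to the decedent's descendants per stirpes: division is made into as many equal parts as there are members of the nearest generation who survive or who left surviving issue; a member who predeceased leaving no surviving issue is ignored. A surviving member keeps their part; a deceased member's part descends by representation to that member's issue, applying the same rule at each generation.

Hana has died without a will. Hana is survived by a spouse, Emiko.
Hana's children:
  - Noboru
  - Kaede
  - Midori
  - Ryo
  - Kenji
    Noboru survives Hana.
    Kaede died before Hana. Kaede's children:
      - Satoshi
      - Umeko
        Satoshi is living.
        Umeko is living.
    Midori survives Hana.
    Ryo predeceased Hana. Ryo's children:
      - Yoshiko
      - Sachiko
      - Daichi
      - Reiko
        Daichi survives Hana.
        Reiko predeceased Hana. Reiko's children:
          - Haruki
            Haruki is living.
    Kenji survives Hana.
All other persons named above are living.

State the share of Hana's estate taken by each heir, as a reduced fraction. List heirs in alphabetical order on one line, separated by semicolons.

Daichi 1/32; Emiko 3/8; Haruki 1/32; Kenji 1/8; Midori 1/8; Noboru 1/8; Sachiko 1/32; Satoshi 1/16; Umeko 1/16; Yoshiko 1/32

Emiko, as surviving spouse, takes 3/8.
The remaining 5/8 passes to Hana's descendants per stirpes.
The 5/8 is divided into 5 equal shares of 1/8 among Noboru, Kaede, Midori, Ryo, Kenji.
Noboru is living and takes 1/8.
Kaede predeceased; the 1/8 allotted to Kaede's branch passes to Kaede's issue by representation.
The 1/8 is divided into 2 equal shares of 1/16 among Satoshi, Umeko.
Satoshi is living and takes 1/16.
Umeko is living and takes 1/16.
Midori is living and takes 1/8.
Ryo predeceased; the 1/8 allotted to Ryo's branch passes to Ryo's issue by representation.
The 1/8 is divided into 4 equal shares of 1/32 among Yoshiko, Sachiko, Daichi, Reiko.
Yoshiko is living and takes 1/32.
Sachiko is living and takes 1/32.
Daichi is living and takes 1/32.
Reiko predeceased; the 1/32 allotted to Reiko's branch passes to Reiko's issue by representation.
Haruki is the sole taker at this level and receives the full 1/32.
Kenji is living and takes 1/8.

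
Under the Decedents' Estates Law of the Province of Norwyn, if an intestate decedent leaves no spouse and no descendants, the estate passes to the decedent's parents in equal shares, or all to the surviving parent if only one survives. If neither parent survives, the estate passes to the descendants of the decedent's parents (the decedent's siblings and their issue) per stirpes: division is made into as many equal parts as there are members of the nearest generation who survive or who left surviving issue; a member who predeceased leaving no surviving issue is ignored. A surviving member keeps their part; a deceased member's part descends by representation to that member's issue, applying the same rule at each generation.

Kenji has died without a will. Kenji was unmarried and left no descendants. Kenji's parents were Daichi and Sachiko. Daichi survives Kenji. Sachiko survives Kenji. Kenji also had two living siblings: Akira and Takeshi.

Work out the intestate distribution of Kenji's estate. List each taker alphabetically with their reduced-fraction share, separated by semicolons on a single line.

Daichi 1/2; Sachiko 1/2

Both parents survive, so Daichi and Sachiko each take 1/2. The siblings take nothing because a surviving parent has priority.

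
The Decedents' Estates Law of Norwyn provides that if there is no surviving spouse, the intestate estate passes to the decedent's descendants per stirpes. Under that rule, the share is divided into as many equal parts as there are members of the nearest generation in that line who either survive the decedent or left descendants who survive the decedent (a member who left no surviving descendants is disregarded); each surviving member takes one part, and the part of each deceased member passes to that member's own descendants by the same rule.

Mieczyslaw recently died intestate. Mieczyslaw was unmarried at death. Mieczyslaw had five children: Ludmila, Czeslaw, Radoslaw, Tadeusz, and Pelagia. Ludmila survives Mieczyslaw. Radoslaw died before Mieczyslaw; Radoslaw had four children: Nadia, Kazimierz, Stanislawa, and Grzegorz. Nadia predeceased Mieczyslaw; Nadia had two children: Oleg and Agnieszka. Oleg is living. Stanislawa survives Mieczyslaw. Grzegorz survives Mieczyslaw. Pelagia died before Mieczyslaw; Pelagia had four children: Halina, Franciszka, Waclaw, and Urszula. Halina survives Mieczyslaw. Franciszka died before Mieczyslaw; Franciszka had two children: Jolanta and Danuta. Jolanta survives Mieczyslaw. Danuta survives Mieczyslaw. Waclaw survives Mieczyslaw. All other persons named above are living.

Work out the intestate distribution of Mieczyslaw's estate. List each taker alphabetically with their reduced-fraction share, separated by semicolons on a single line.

There is no surviving spouse, so the entire estate passes to Mieczyslaw's descendants per stirpes.
The estate is divided into 5 equal shares of 1/5 among Ludmila, Czeslaw, Radoslaw, Tadeusz, Pelagia.
Ludmila is living and takes 1/5.
Czeslaw is living and takes 1/5.
Radoslaw predeceased; the 1/5 allotted to Radoslaw's branch passes to Radoslaw's issue by representation.
The 1/5 is divided into 4 equal shares of 1/20 among Nadia, Kazimierz, Stanislawa, Grzegorz.
Nadia predeceased; the 1/20 allotted to Nadia's branch passes to Nadia's issue by representation.
The 1/20 is divided into 2 equal shares of 1/40 among Oleg, Agnieszka.
Oleg is living and takes 1/40.
Agnieszka is living and takes 1/40.
Kazimierz is living and takes 1/20.
Stanislawa is living and takes 1/20.
Grzegorz is living and takes 1/20.
Tadeusz is living and takes 1/5.
Pelagia predeceased; the 1/5 allotted to Pelagia's branch passes to Pelagia's issue by representation.
The 1/5 is divided into 4 equal shares of 1/20 among Halina, Franciszka, Waclaw, Urszula.
Halina is living and takes 1/20.
Franciszka predeceased; the 1/20 allotted to Franciszka's branch passes to Franciszka's issue by representation.
The 1/20 is divided into 2 equal shares of 1/40 among Jolanta, Danuta.
Jolanta is living and takes 1/40.
Danuta is living and takes 1/40.
Waclaw is living and takes 1/20.
Urszula is living and takes 1/20.

Agnieszka 1/40; Czeslaw 1/5; Danuta 1/40; Grzegorz 1/20; Halina 1/20; Jolanta 1/40; Kazimierz 1/20; Ludmila 1/5; Oleg 1/40; Stanislawa 1/20; Tadeusz 1/5; Urszula 1/20; Waclaw 1/20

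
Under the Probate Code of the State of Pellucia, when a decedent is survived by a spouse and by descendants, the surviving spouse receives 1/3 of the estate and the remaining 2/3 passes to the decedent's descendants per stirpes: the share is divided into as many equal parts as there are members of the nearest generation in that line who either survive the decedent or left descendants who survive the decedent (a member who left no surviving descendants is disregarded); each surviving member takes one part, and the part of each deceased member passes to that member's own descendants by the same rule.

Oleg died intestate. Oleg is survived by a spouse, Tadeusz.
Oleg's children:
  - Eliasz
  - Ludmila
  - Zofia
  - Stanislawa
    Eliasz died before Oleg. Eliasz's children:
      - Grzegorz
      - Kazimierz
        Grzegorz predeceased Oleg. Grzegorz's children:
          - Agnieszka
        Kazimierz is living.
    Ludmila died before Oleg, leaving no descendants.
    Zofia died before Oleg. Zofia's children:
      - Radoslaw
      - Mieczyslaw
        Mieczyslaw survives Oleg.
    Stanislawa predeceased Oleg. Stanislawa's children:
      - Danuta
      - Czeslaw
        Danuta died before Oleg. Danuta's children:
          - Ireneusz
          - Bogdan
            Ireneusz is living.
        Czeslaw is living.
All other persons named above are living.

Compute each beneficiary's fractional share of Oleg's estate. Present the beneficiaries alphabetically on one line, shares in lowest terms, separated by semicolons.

Tadeusz, as surviving spouse, takes 1/3.
The remaining 2/3 passes to Oleg's descendants per stirpes.
Ludmila left no surviving issue, so that branch lapses and is disregarded.
The 2/3 is divided into 3 equal shares of 2/9 among Eliasz, Zofia, Stanislawa.
Eliasz predeceased; the 2/9 allotted to Eliasz's branch passes to Eliasz's issue by representation.
The 2/9 is divided into 2 equal shares of 1/9 among Grzegorz, Kazimierz.
Grzegorz predeceased; the 1/9 allotted to Grzegorz's branch passes to Grzegorz's issue by representation.
Agnieszka is the sole taker at this level and receives the full 1/9.
Kazimierz is living and takes 1/9.
Zofia predeceased; the 2/9 allotted to Zofia's branch passes to Zofia's issue by representation.
The 2/9 is divided into 2 equal shares of 1/9 among Radoslaw, Mieczyslaw.
Radoslaw is living and takes 1/9.
Mieczyslaw is living and takes 1/9.
Stanislawa predeceased; the 2/9 allotted to Stanislawa's branch passes to Stanislawa's issue by representation.
The 2/9 is divided into 2 equal shares of 1/9 among Danuta, Czeslaw.
Danuta predeceased; the 1/9 allotted to Danuta's branch passes to Danuta's issue by representation.
The 1/9 is divided into 2 equal shares of 1/18 among Ireneusz, Bogdan.
Ireneusz is living and takes 1/18.
Bogdan is living and takes 1/18.
Czeslaw is living and takes 1/9.

Agnieszka 1/9; Bogdan 1/18; Czeslaw 1/9; Ireneusz 1/18; Kazimierz 1/9; Mieczyslaw 1/9; Radoslaw 1/9; Tadeusz 1/3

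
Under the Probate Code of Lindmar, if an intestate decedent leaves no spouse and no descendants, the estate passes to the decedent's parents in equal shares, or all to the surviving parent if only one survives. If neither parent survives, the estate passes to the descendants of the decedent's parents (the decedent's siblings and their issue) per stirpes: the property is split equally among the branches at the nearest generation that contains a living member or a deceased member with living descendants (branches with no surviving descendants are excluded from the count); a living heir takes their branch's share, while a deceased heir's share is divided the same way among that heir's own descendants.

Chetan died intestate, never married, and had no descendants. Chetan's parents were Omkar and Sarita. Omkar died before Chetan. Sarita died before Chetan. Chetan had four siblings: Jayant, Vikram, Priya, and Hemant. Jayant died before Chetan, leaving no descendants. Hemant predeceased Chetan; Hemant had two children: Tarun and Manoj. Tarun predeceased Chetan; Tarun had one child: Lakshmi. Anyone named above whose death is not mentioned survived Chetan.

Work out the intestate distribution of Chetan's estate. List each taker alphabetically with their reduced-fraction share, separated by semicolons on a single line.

Lakshmi 1/6; Manoj 1/6; Priya 1/3; Vikram 1/3

Neither parent survives and there are no descendants, so the estate passes to Chetan's siblings and their issue per stirpes.
Jayant left no surviving issue, so that branch lapses and is disregarded.
The estate is divided into 3 equal shares of 1/3 among Vikram, Priya, Hemant.
Vikram is living and takes 1/3.
Priya is living and takes 1/3.
Hemant predeceased; the 1/3 allotted to Hemant's branch passes to Hemant's issue by representation.
The 1/3 is divided into 2 equal shares of 1/6 among Tarun, Manoj.
Tarun predeceased; the 1/6 allotted to Tarun's branch passes to Tarun's issue by representation.
Lakshmi is the sole taker at this level and receives the full 1/6.
Manoj is living and takes 1/6.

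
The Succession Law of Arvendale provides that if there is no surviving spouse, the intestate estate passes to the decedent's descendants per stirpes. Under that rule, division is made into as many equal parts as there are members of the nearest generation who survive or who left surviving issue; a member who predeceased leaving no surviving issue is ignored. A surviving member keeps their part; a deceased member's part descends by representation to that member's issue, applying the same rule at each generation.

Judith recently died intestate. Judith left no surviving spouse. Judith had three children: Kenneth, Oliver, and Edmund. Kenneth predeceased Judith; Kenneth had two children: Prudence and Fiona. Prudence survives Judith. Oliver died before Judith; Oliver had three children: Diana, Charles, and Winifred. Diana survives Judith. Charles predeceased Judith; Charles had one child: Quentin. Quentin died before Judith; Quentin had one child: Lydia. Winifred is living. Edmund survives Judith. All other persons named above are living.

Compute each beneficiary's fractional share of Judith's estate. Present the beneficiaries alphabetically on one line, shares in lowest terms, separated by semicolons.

Diana 1/9; Edmund 1/3; Fiona 1/6; Lydia 1/9; Prudence 1/6; Winifred 1/9

There is no surviving spouse, so the entire estate passes to Judith's descendants per stirpes.
The estate is divided into 3 equal shares of 1/3 among Kenneth, Oliver, Edmund.
Kenneth predeceased; the 1/3 allotted to Kenneth's branch passes to Kenneth's issue by representation.
The 1/3 is divided into 2 equal shares of 1/6 among Prudence, Fiona.
Prudence is living and takes 1/6.
Fiona is living and takes 1/6.
Oliver predeceased; the 1/3 allotted to Oliver's branch passes to Oliver's issue by representation.
The 1/3 is divided into 3 equal shares of 1/9 among Diana, Charles, Winifred.
Diana is living and takes 1/9.
Charles predeceased; the 1/9 allotted to Charles's branch passes to Charles's issue by representation.
Quentin's line is the sole branch at this level, so the full 1/9 passes to Quentin's issue by representation.
Lydia is the sole taker at this level and receives the full 1/9.
Winifred is living and takes 1/9.
Edmund is living and takes 1/3.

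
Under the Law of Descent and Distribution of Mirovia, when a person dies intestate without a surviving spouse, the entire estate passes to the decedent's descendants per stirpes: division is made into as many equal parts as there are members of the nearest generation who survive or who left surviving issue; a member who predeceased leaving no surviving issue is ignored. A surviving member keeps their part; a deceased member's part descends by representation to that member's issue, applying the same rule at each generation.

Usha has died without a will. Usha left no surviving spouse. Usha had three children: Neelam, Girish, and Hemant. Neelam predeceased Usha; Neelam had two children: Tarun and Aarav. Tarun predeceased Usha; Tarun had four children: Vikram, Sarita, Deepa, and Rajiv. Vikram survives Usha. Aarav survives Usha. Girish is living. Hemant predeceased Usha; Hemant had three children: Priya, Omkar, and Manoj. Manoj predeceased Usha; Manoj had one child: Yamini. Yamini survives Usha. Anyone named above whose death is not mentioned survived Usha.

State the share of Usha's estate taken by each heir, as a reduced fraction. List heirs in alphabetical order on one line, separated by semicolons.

Aarav 1/6; Deepa 1/24; Girish 1/3; Omkar 1/9; Priya 1/9; Rajiv 1/24; Sarita 1/24; Vikram 1/24; Yamini 1/9

There is no surviving spouse, so the entire estate passes to Usha's descendants per stirpes.
The estate is divided into 3 equal shares of 1/3 among Neelam, Girish, Hemant.
Neelam predeceased; the 1/3 allotted to Neelam's branch passes to Neelam's issue by representation.
The 1/3 is divided into 2 equal shares of 1/6 among Tarun, Aarav.
Tarun predeceased; the 1/6 allotted to Tarun's branch passes to Tarun's issue by representation.
The 1/6 is divided into 4 equal shares of 1/24 among Vikram, Sarita, Deepa, Rajiv.
Vikram is living and takes 1/24.
Sarita is living and takes 1/24.
Deepa is living and takes 1/24.
Rajiv is living and takes 1/24.
Aarav is living and takes 1/6.
Girish is living and takes 1/3.
Hemant predeceased; the 1/3 allotted to Hemant's branch passes to Hemant's issue by representation.
The 1/3 is divided into 3 equal shares of 1/9 among Priya, Omkar, Manoj.
Priya is living and takes 1/9.
Omkar is living and takes 1/9.
Manoj predeceased; the 1/9 allotted to Manoj's branch passes to Manoj's issue by representation.
Yamini is the sole taker at this level and receives the full 1/9.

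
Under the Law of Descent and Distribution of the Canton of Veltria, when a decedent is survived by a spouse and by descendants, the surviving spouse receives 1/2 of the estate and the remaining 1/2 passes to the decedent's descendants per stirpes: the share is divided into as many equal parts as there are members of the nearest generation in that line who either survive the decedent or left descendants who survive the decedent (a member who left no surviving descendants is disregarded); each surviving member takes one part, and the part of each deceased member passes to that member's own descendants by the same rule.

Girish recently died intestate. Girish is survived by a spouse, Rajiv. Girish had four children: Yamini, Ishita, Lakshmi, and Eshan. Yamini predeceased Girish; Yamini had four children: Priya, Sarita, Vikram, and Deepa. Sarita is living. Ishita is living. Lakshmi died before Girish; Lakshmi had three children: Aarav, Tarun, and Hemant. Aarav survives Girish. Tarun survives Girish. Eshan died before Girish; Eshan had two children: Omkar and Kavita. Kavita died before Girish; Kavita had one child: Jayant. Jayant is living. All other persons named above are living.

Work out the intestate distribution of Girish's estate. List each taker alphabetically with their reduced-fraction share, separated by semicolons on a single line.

Rajiv, as surviving spouse, takes 1/2.
The remaining 1/2 passes to Girish's descendants per stirpes.
The 1/2 is divided into 4 equal shares of 1/8 among Yamini, Ishita, Lakshmi, Eshan.
Yamini predeceased; the 1/8 allotted to Yamini's branch passes to Yamini's issue by representation.
The 1/8 is divided into 4 equal shares of 1/32 among Priya, Sarita, Vikram, Deepa.
Priya is living and takes 1/32.
Sarita is living and takes 1/32.
Vikram is living and takes 1/32.
Deepa is living and takes 1/32.
Ishita is living and takes 1/8.
Lakshmi predeceased; the 1/8 allotted to Lakshmi's branch passes to Lakshmi's issue by representation.
The 1/8 is divided into 3 equal shares of 1/24 among Aarav, Tarun, Hemant.
Aarav is living and takes 1/24.
Tarun is living and takes 1/24.
Hemant is living and takes 1/24.
Eshan predeceased; the 1/8 allotted to Eshan's branch passes to Eshan's issue by representation.
The 1/8 is divided into 2 equal shares of 1/16 among Omkar, Kavita.
Omkar is living and takes 1/16.
Kavita predeceased; the 1/16 allotted to Kavita's branch passes to Kavita's issue by representation.
Jayant is the sole taker at this level and receives the full 1/16.

Aarav 1/24; Deepa 1/32; Hemant 1/24; Ishita 1/8; Jayant 1/16; Omkar 1/16; Priya 1/32; Rajiv 1/2; Sarita 1/32; Tarun 1/24; Vikram 1/32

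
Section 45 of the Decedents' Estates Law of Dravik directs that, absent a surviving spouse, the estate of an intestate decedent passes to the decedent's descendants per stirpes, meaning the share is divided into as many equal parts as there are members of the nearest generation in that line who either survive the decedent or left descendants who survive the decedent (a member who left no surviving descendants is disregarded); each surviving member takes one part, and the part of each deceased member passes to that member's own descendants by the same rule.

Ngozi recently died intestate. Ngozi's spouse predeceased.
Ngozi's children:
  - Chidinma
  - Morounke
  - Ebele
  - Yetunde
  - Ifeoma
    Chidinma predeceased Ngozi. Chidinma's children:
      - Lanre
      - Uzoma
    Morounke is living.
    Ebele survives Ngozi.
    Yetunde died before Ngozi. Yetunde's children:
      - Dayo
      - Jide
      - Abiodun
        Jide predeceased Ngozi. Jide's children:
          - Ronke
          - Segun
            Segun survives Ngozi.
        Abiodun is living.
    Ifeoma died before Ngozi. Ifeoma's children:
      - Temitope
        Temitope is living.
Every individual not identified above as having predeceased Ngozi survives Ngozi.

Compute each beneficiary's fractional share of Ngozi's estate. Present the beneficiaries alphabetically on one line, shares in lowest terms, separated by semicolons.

Abiodun 1/15; Dayo 1/15; Ebele 1/5; Lanre 1/10; Morounke 1/5; Ronke 1/30; Segun 1/30; Temitope 1/5; Uzoma 1/10

There is no surviving spouse, so the entire estate passes to Ngozi's descendants per stirpes.
The estate is divided into 5 equal shares of 1/5 among Chidinma, Morounke, Ebele, Yetunde, Ifeoma.
Chidinma predeceased; the 1/5 allotted to Chidinma's branch passes to Chidinma's issue by representation.
The 1/5 is divided into 2 equal shares of 1/10 among Lanre, Uzoma.
Lanre is living and takes 1/10.
Uzoma is living and takes 1/10.
Morounke is living and takes 1/5.
Ebele is living and takes 1/5.
Yetunde predeceased; the 1/5 allotted to Yetunde's branch passes to Yetunde's issue by representation.
The 1/5 is divided into 3 equal shares of 1/15 among Dayo, Jide, Abiodun.
Dayo is living and takes 1/15.
Jide predeceased; the 1/15 allotted to Jide's branch passes to Jide's issue by representation.
The 1/15 is divided into 2 equal shares of 1/30 among Ronke, Segun.
Ronke is living and takes 1/30.
Segun is living and takes 1/30.
Abiodun is living and takes 1/15.
Ifeoma predeceased; the 1/5 allotted to Ifeoma's branch passes to Ifeoma's issue by representation.
Temitope is the sole taker at this level and receives the full 1/5.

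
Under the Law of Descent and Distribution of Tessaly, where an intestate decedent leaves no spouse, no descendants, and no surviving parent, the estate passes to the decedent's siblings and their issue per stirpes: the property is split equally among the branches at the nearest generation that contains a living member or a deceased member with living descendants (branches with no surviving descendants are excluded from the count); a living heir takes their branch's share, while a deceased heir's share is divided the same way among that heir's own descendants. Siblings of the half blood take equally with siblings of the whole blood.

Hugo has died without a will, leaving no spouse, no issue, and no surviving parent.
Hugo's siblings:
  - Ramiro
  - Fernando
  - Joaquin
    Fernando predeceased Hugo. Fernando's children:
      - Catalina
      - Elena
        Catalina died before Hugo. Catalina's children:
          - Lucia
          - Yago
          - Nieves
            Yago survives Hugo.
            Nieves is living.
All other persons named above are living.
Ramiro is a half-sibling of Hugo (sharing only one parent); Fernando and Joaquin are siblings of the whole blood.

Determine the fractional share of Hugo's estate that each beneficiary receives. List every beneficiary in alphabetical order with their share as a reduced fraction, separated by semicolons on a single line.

No spouse, descendants, or parent survives, so the estate passes to Hugo's siblings per stirpes.
Half-blood and whole-blood siblings take equally under the stated rule.
The estate is divided into 3 equal shares of 1/3 among Ramiro, Fernando, Joaquin.
Ramiro is living and takes 1/3.
Fernando predeceased; the 1/3 allotted to Fernando's branch passes to Fernando's issue by representation.
The 1/3 is divided into 2 equal shares of 1/6 among Catalina, Elena.
Catalina predeceased; the 1/6 allotted to Catalina's branch passes to Catalina's issue by representation.
The 1/6 is divided into 3 equal shares of 1/18 among Lucia, Yago, Nieves.
Lucia is living and takes 1/18.
Yago is living and takes 1/18.
Nieves is living and takes 1/18.
Elena is living and takes 1/6.
Joaquin is living and takes 1/3.

Elena 1/6; Joaquin 1/3; Lucia 1/18; Nieves 1/18; Ramiro 1/3; Yago 1/18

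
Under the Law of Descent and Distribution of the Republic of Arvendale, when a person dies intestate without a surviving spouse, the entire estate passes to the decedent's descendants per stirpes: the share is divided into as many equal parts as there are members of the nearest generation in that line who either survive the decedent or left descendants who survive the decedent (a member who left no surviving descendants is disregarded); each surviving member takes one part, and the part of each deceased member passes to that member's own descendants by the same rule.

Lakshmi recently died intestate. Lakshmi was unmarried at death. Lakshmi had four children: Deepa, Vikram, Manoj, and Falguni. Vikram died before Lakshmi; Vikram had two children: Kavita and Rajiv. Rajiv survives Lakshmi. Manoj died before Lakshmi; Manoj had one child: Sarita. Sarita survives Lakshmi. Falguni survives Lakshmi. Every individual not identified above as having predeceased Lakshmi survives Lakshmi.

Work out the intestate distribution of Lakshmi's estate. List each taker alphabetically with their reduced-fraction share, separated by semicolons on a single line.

Deepa 1/4; Falguni 1/4; Kavita 1/8; Rajiv 1/8; Sarita 1/4

There is no surviving spouse, so the entire estate passes to Lakshmi's descendants per stirpes.
The estate is divided into 4 equal shares of 1/4 among Deepa, Vikram, Manoj, Falguni.
Deepa is living and takes 1/4.
Vikram predeceased; the 1/4 allotted to Vikram's branch passes to Vikram's issue by representation.
The 1/4 is divided into 2 equal shares of 1/8 among Kavita, Rajiv.
Kavita is living and takes 1/8.
Rajiv is living and takes 1/8.
Manoj predeceased; the 1/4 allotted to Manoj's branch passes to Manoj's issue by representation.
Sarita is the sole taker at this level and receives the full 1/4.
Falguni is living and takes 1/4.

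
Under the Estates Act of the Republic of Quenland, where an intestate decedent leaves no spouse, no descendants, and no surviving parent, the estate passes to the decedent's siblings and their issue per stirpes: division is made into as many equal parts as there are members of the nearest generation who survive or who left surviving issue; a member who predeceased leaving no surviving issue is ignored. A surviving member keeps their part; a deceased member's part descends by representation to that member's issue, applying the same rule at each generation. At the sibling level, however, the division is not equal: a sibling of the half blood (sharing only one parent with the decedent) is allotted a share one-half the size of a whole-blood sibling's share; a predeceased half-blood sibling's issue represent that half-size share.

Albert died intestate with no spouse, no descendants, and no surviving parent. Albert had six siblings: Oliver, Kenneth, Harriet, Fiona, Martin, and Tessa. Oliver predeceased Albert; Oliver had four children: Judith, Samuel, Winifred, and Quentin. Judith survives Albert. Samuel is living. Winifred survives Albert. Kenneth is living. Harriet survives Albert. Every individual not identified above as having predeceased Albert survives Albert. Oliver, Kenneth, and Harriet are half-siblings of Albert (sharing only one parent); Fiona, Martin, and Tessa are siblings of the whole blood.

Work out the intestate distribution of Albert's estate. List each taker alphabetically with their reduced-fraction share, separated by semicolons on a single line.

No spouse, descendants, or parent survives, so the estate passes to Albert's siblings per stirpes.
Half-blood siblings count for one-half the weight of whole-blood siblings at the initial division.
Dividing 1 in proportion to weights (total weight 9/2): Oliver (weight 1/2) → 1/9; Kenneth (weight 1/2) → 1/9; Harriet (weight 1/2) → 1/9; Fiona (weight 1) → 2/9; Martin (weight 1) → 2/9; Tessa (weight 1) → 2/9.
Oliver predeceased; the 1/9 allotted to Oliver's branch passes to Oliver's issue by representation.
The 1/9 is divided into 4 equal shares of 1/36 among Judith, Samuel, Winifred, Quentin.
Judith is living and takes 1/36.
Samuel is living and takes 1/36.
Winifred is living and takes 1/36.
Quentin is living and takes 1/36.
Kenneth is living and takes 1/9.
Harriet is living and takes 1/9.
Fiona is living and takes 2/9.
Martin is living and takes 2/9.
Tessa is living and takes 2/9.

Fiona 2/9; Harriet 1/9; Judith 1/36; Kenneth 1/9; Martin 2/9; Quentin 1/36; Samuel 1/36; Tessa 2/9; Winifred 1/36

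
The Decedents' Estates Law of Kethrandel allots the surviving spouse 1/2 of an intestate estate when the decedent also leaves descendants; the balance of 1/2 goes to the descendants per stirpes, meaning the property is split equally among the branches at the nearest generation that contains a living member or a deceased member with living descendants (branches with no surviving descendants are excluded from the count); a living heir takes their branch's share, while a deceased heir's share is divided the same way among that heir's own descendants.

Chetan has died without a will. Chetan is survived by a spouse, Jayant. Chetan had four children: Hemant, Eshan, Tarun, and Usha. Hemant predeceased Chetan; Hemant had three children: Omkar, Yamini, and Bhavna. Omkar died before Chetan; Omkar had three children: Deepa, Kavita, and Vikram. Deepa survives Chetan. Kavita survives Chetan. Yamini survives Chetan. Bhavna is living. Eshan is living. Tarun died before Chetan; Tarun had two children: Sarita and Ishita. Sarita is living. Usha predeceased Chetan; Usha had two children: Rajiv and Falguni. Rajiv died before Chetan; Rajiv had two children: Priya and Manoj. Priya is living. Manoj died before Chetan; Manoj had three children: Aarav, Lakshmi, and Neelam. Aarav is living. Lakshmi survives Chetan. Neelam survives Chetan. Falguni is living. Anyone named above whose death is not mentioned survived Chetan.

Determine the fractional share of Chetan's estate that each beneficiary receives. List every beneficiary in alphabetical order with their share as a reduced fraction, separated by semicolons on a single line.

Aarav 1/96; Bhavna 1/24; Deepa 1/72; Eshan 1/8; Falguni 1/16; Ishita 1/16; Jayant 1/2; Kavita 1/72; Lakshmi 1/96; Neelam 1/96; Priya 1/32; Sarita 1/16; Vikram 1/72; Yamini 1/24

Jayant, as surviving spouse, takes 1/2.
The remaining 1/2 passes to Chetan's descendants per stirpes.
The 1/2 is divided into 4 equal shares of 1/8 among Hemant, Eshan, Tarun, Usha.
Hemant predeceased; the 1/8 allotted to Hemant's branch passes to Hemant's issue by representation.
The 1/8 is divided into 3 equal shares of 1/24 among Omkar, Yamini, Bhavna.
Omkar predeceased; the 1/24 allotted to Omkar's branch passes to Omkar's issue by representation.
The 1/24 is divided into 3 equal shares of 1/72 among Deepa, Kavita, Vikram.
Deepa is living and takes 1/72.
Kavita is living and takes 1/72.
Vikram is living and takes 1/72.
Yamini is living and takes 1/24.
Bhavna is living and takes 1/24.
Eshan is living and takes 1/8.
Tarun predeceased; the 1/8 allotted to Tarun's branch passes to Tarun's issue by representation.
The 1/8 is divided into 2 equal shares of 1/16 among Sarita, Ishita.
Sarita is living and takes 1/16.
Ishita is living and takes 1/16.
Usha predeceased; the 1/8 allotted to Usha's branch passes to Usha's issue by representation.
The 1/8 is divided into 2 equal shares of 1/16 among Rajiv, Falguni.
Rajiv predeceased; the 1/16 allotted to Rajiv's branch passes to Rajiv's issue by representation.
The 1/16 is divided into 2 equal shares of 1/32 among Priya, Manoj.
Priya is living and takes 1/32.
Manoj predeceased; the 1/32 allotted to Manoj's branch passes to Manoj's issue by representation.
The 1/32 is divided into 3 equal shares of 1/96 among Aarav, Lakshmi, Neelam.
Aarav is living and takes 1/96.
Lakshmi is living and takes 1/96.
Neelam is living and takes 1/96.
Falguni is living and takes 1/16.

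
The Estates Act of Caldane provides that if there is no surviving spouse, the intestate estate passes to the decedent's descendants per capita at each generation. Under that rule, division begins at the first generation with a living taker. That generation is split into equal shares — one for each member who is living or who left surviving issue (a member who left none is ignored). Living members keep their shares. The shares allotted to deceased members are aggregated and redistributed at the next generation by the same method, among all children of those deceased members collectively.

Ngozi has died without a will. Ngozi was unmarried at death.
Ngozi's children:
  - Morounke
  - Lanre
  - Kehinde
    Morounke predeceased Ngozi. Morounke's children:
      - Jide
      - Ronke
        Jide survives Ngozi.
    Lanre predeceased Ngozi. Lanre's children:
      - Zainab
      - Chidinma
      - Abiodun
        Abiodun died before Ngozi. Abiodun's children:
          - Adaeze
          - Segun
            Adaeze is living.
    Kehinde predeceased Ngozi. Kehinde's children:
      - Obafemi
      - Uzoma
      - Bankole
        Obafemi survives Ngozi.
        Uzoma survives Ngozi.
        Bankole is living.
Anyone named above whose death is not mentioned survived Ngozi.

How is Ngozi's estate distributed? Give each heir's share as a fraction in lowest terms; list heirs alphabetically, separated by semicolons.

There is no surviving spouse, so the entire estate passes to Ngozi's descendants per capita at each generation.
No one at generation 1 (Morounke, Lanre, Kehinde) is living; moving to the next generation.
At generation 2 (Jide, Ronke, Zainab, Chidinma, Abiodun, Obafemi, Uzoma, Bankole) there are 8 shares of (1)/8 = 1/8 each.
Living: Jide, Ronke, Zainab, Chidinma, Obafemi, Uzoma, and Bankole — each takes 1/8.
Deceased: Abiodun. That 1/8 share is carried to generation 3.
At generation 3 (Adaeze, Segun) there are 2 shares of (1/8)/2 = 1/16 each.
Living: Adaeze and Segun — each takes 1/16.

Adaeze 1/16; Bankole 1/8; Chidinma 1/8; Jide 1/8; Obafemi 1/8; Ronke 1/8; Segun 1/16; Uzoma 1/8; Zainab 1/8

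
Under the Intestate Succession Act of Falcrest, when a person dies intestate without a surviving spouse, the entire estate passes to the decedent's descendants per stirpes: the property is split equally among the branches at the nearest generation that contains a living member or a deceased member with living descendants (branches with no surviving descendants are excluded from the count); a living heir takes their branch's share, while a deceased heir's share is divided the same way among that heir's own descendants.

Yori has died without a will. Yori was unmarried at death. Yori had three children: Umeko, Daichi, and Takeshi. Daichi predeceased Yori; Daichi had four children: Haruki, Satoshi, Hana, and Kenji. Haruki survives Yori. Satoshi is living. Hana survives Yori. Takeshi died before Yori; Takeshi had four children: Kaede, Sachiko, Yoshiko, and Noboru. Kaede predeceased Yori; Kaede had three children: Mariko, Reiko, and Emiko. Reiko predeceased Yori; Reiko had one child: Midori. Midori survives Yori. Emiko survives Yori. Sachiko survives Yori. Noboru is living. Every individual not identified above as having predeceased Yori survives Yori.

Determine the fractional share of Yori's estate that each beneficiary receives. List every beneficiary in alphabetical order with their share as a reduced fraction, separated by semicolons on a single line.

There is no surviving spouse, so the entire estate passes to Yori's descendants per stirpes.
The estate is divided into 3 equal shares of 1/3 among Umeko, Daichi, Takeshi.
Umeko is living and takes 1/3.
Daichi predeceased; the 1/3 allotted to Daichi's branch passes to Daichi's issue by representation.
The 1/3 is divided into 4 equal shares of 1/12 among Haruki, Satoshi, Hana, Kenji.
Haruki is living and takes 1/12.
Satoshi is living and takes 1/12.
Hana is living and takes 1/12.
Kenji is living and takes 1/12.
Takeshi predeceased; the 1/3 allotted to Takeshi's branch passes to Takeshi's issue by representation.
The 1/3 is divided into 4 equal shares of 1/12 among Kaede, Sachiko, Yoshiko, Noboru.
Kaede predeceased; the 1/12 allotted to Kaede's branch passes to Kaede's issue by representation.
The 1/12 is divided into 3 equal shares of 1/36 among Mariko, Reiko, Emiko.
Mariko is living and takes 1/36.
Reiko predeceased; the 1/36 allotted to Reiko's branch passes to Reiko's issue by representation.
Midori is the sole taker at this level and receives the full 1/36.
Emiko is living and takes 1/36.
Sachiko is living and takes 1/12.
Yoshiko is living and takes 1/12.
Noboru is living and takes 1/12.

Emiko 1/36; Hana 1/12; Haruki 1/12; Kenji 1/12; Mariko 1/36; Midori 1/36; Noboru 1/12; Sachiko 1/12; Satoshi 1/12; Umeko 1/3; Yoshiko 1/12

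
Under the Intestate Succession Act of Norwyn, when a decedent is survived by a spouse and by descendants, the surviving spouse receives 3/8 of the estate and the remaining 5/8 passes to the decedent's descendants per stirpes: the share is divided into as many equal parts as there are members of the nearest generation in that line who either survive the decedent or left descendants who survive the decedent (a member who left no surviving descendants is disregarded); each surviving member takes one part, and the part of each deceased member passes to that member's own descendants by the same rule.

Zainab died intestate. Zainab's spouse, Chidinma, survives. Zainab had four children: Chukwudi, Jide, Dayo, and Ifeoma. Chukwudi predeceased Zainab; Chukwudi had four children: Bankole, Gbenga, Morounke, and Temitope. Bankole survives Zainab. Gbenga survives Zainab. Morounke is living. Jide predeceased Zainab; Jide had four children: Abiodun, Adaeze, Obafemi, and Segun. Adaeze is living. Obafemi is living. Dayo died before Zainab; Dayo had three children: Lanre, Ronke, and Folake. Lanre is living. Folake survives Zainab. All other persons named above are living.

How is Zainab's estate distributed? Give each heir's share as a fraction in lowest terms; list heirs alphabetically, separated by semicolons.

Abiodun 5/128; Adaeze 5/128; Bankole 5/128; Chidinma 3/8; Folake 5/96; Gbenga 5/128; Ifeoma 5/32; Lanre 5/96; Morounke 5/128; Obafemi 5/128; Ronke 5/96; Segun 5/128; Temitope 5/128

Chidinma, as surviving spouse, takes 3/8.
The remaining 5/8 passes to Zainab's descendants per stirpes.
The 5/8 is divided into 4 equal shares of 5/32 among Chukwudi, Jide, Dayo, Ifeoma.
Chukwudi predeceased; the 5/32 allotted to Chukwudi's branch passes to Chukwudi's issue by representation.
The 5/32 is divided into 4 equal shares of 5/128 among Bankole, Gbenga, Morounke, Temitope.
Bankole is living and takes 5/128.
Gbenga is living and takes 5/128.
Morounke is living and takes 5/128.
Temitope is living and takes 5/128.
Jide predeceased; the 5/32 allotted to Jide's branch passes to Jide's issue by representation.
The 5/32 is divided into 4 equal shares of 5/128 among Abiodun, Adaeze, Obafemi, Segun.
Abiodun is living and takes 5/128.
Adaeze is living and takes 5/128.
Obafemi is living and takes 5/128.
Segun is living and takes 5/128.
Dayo predeceased; the 5/32 allotted to Dayo's branch passes to Dayo's issue by representation.
The 5/32 is divided into 3 equal shares of 5/96 among Lanre, Ronke, Folake.
Lanre is living and takes 5/96.
Ronke is living and takes 5/96.
Folake is living and takes 5/96.
Ifeoma is living and takes 5/32.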